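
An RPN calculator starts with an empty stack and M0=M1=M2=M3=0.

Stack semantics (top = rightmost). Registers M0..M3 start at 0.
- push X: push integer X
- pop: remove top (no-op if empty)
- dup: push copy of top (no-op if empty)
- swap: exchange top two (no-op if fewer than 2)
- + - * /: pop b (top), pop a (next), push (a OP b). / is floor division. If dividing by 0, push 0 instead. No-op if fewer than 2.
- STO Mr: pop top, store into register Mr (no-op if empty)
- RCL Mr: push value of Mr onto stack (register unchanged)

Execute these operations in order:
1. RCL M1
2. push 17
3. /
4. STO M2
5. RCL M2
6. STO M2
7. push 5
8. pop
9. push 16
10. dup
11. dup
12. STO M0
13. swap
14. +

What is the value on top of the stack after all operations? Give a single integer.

After op 1 (RCL M1): stack=[0] mem=[0,0,0,0]
After op 2 (push 17): stack=[0,17] mem=[0,0,0,0]
After op 3 (/): stack=[0] mem=[0,0,0,0]
After op 4 (STO M2): stack=[empty] mem=[0,0,0,0]
After op 5 (RCL M2): stack=[0] mem=[0,0,0,0]
After op 6 (STO M2): stack=[empty] mem=[0,0,0,0]
After op 7 (push 5): stack=[5] mem=[0,0,0,0]
After op 8 (pop): stack=[empty] mem=[0,0,0,0]
After op 9 (push 16): stack=[16] mem=[0,0,0,0]
After op 10 (dup): stack=[16,16] mem=[0,0,0,0]
After op 11 (dup): stack=[16,16,16] mem=[0,0,0,0]
After op 12 (STO M0): stack=[16,16] mem=[16,0,0,0]
After op 13 (swap): stack=[16,16] mem=[16,0,0,0]
After op 14 (+): stack=[32] mem=[16,0,0,0]

Answer: 32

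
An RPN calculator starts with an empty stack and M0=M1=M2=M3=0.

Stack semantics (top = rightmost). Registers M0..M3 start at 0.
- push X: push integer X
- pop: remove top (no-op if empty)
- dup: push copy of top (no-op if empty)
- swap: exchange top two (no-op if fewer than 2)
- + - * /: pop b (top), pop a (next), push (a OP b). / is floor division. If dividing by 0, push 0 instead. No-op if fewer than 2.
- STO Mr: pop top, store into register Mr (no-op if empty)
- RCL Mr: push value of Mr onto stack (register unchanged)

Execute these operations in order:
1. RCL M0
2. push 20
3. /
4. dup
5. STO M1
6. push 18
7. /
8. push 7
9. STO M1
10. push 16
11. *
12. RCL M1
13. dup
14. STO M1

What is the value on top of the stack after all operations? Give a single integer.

After op 1 (RCL M0): stack=[0] mem=[0,0,0,0]
After op 2 (push 20): stack=[0,20] mem=[0,0,0,0]
After op 3 (/): stack=[0] mem=[0,0,0,0]
After op 4 (dup): stack=[0,0] mem=[0,0,0,0]
After op 5 (STO M1): stack=[0] mem=[0,0,0,0]
After op 6 (push 18): stack=[0,18] mem=[0,0,0,0]
After op 7 (/): stack=[0] mem=[0,0,0,0]
After op 8 (push 7): stack=[0,7] mem=[0,0,0,0]
After op 9 (STO M1): stack=[0] mem=[0,7,0,0]
After op 10 (push 16): stack=[0,16] mem=[0,7,0,0]
After op 11 (*): stack=[0] mem=[0,7,0,0]
After op 12 (RCL M1): stack=[0,7] mem=[0,7,0,0]
After op 13 (dup): stack=[0,7,7] mem=[0,7,0,0]
After op 14 (STO M1): stack=[0,7] mem=[0,7,0,0]

Answer: 7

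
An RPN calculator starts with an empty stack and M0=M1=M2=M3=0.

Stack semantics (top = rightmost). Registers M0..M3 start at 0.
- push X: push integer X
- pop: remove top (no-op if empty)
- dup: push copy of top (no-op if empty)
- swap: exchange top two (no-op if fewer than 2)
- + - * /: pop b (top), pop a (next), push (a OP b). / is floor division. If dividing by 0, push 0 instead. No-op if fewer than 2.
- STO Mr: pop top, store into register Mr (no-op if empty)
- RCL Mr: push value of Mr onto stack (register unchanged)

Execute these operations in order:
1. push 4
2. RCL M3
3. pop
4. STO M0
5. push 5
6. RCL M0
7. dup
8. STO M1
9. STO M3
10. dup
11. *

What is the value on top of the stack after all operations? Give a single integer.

After op 1 (push 4): stack=[4] mem=[0,0,0,0]
After op 2 (RCL M3): stack=[4,0] mem=[0,0,0,0]
After op 3 (pop): stack=[4] mem=[0,0,0,0]
After op 4 (STO M0): stack=[empty] mem=[4,0,0,0]
After op 5 (push 5): stack=[5] mem=[4,0,0,0]
After op 6 (RCL M0): stack=[5,4] mem=[4,0,0,0]
After op 7 (dup): stack=[5,4,4] mem=[4,0,0,0]
After op 8 (STO M1): stack=[5,4] mem=[4,4,0,0]
After op 9 (STO M3): stack=[5] mem=[4,4,0,4]
After op 10 (dup): stack=[5,5] mem=[4,4,0,4]
After op 11 (*): stack=[25] mem=[4,4,0,4]

Answer: 25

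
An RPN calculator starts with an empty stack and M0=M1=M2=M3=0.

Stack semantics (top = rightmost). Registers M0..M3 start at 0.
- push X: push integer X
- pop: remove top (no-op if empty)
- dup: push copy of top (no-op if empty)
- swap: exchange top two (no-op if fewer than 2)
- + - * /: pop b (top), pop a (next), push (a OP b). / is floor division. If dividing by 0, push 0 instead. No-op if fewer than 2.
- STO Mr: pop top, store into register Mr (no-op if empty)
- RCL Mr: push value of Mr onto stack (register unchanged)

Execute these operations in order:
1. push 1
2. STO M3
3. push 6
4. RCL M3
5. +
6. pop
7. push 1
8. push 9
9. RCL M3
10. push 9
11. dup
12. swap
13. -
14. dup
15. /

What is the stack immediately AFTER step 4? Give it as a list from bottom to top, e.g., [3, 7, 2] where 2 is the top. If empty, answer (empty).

After op 1 (push 1): stack=[1] mem=[0,0,0,0]
After op 2 (STO M3): stack=[empty] mem=[0,0,0,1]
After op 3 (push 6): stack=[6] mem=[0,0,0,1]
After op 4 (RCL M3): stack=[6,1] mem=[0,0,0,1]

[6, 1]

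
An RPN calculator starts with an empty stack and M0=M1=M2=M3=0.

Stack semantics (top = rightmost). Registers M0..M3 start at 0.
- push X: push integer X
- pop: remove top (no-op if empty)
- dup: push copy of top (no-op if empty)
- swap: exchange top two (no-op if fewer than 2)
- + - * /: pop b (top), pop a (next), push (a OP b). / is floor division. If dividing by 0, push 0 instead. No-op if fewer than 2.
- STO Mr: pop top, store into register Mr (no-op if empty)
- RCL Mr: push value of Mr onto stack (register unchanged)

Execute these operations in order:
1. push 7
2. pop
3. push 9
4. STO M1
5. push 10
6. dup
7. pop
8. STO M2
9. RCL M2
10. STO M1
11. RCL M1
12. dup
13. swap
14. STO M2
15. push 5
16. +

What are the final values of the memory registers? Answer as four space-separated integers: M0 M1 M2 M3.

After op 1 (push 7): stack=[7] mem=[0,0,0,0]
After op 2 (pop): stack=[empty] mem=[0,0,0,0]
After op 3 (push 9): stack=[9] mem=[0,0,0,0]
After op 4 (STO M1): stack=[empty] mem=[0,9,0,0]
After op 5 (push 10): stack=[10] mem=[0,9,0,0]
After op 6 (dup): stack=[10,10] mem=[0,9,0,0]
After op 7 (pop): stack=[10] mem=[0,9,0,0]
After op 8 (STO M2): stack=[empty] mem=[0,9,10,0]
After op 9 (RCL M2): stack=[10] mem=[0,9,10,0]
After op 10 (STO M1): stack=[empty] mem=[0,10,10,0]
After op 11 (RCL M1): stack=[10] mem=[0,10,10,0]
After op 12 (dup): stack=[10,10] mem=[0,10,10,0]
After op 13 (swap): stack=[10,10] mem=[0,10,10,0]
After op 14 (STO M2): stack=[10] mem=[0,10,10,0]
After op 15 (push 5): stack=[10,5] mem=[0,10,10,0]
After op 16 (+): stack=[15] mem=[0,10,10,0]

Answer: 0 10 10 0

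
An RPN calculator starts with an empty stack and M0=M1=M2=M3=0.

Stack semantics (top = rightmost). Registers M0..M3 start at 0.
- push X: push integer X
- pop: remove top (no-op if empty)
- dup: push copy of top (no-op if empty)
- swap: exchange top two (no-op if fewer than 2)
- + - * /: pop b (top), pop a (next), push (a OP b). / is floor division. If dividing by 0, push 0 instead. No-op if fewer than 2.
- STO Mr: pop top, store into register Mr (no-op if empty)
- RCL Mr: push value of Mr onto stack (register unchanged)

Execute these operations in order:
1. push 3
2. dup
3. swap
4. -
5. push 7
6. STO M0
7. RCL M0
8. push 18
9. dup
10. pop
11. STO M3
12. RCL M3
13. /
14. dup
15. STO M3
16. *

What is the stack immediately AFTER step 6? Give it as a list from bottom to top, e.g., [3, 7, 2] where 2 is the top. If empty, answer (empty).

After op 1 (push 3): stack=[3] mem=[0,0,0,0]
After op 2 (dup): stack=[3,3] mem=[0,0,0,0]
After op 3 (swap): stack=[3,3] mem=[0,0,0,0]
After op 4 (-): stack=[0] mem=[0,0,0,0]
After op 5 (push 7): stack=[0,7] mem=[0,0,0,0]
After op 6 (STO M0): stack=[0] mem=[7,0,0,0]

[0]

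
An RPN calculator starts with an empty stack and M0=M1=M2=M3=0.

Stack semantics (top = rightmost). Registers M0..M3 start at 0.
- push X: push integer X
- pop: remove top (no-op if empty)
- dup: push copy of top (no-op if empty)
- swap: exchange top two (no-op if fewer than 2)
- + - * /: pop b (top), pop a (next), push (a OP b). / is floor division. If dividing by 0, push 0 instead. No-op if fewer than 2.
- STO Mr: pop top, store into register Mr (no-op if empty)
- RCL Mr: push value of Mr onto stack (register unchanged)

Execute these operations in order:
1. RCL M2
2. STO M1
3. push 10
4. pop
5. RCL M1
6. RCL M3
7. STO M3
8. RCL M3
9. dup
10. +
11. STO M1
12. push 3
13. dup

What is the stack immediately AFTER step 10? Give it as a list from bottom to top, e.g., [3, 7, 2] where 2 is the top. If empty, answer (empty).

After op 1 (RCL M2): stack=[0] mem=[0,0,0,0]
After op 2 (STO M1): stack=[empty] mem=[0,0,0,0]
After op 3 (push 10): stack=[10] mem=[0,0,0,0]
After op 4 (pop): stack=[empty] mem=[0,0,0,0]
After op 5 (RCL M1): stack=[0] mem=[0,0,0,0]
After op 6 (RCL M3): stack=[0,0] mem=[0,0,0,0]
After op 7 (STO M3): stack=[0] mem=[0,0,0,0]
After op 8 (RCL M3): stack=[0,0] mem=[0,0,0,0]
After op 9 (dup): stack=[0,0,0] mem=[0,0,0,0]
After op 10 (+): stack=[0,0] mem=[0,0,0,0]

[0, 0]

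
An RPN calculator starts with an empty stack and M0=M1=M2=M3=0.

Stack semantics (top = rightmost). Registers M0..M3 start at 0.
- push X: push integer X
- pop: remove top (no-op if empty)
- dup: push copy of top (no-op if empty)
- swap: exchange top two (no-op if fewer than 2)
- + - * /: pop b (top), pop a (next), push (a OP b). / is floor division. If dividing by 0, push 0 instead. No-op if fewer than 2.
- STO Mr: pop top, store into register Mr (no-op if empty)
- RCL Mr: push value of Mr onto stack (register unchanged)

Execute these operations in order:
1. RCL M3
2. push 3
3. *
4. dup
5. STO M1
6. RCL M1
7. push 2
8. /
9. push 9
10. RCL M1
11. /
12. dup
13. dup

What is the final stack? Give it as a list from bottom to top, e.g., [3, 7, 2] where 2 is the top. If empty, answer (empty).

After op 1 (RCL M3): stack=[0] mem=[0,0,0,0]
After op 2 (push 3): stack=[0,3] mem=[0,0,0,0]
After op 3 (*): stack=[0] mem=[0,0,0,0]
After op 4 (dup): stack=[0,0] mem=[0,0,0,0]
After op 5 (STO M1): stack=[0] mem=[0,0,0,0]
After op 6 (RCL M1): stack=[0,0] mem=[0,0,0,0]
After op 7 (push 2): stack=[0,0,2] mem=[0,0,0,0]
After op 8 (/): stack=[0,0] mem=[0,0,0,0]
After op 9 (push 9): stack=[0,0,9] mem=[0,0,0,0]
After op 10 (RCL M1): stack=[0,0,9,0] mem=[0,0,0,0]
After op 11 (/): stack=[0,0,0] mem=[0,0,0,0]
After op 12 (dup): stack=[0,0,0,0] mem=[0,0,0,0]
After op 13 (dup): stack=[0,0,0,0,0] mem=[0,0,0,0]

Answer: [0, 0, 0, 0, 0]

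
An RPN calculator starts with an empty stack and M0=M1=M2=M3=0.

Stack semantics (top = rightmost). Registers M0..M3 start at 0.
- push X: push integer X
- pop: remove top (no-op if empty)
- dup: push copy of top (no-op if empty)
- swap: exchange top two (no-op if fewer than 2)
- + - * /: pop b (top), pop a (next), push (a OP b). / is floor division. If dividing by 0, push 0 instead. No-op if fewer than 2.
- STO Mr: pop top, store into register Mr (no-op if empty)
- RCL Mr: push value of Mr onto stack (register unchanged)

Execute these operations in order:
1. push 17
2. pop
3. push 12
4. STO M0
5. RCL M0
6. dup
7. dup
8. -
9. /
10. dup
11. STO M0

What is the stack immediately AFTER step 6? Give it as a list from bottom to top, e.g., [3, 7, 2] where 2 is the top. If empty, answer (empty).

After op 1 (push 17): stack=[17] mem=[0,0,0,0]
After op 2 (pop): stack=[empty] mem=[0,0,0,0]
After op 3 (push 12): stack=[12] mem=[0,0,0,0]
After op 4 (STO M0): stack=[empty] mem=[12,0,0,0]
After op 5 (RCL M0): stack=[12] mem=[12,0,0,0]
After op 6 (dup): stack=[12,12] mem=[12,0,0,0]

[12, 12]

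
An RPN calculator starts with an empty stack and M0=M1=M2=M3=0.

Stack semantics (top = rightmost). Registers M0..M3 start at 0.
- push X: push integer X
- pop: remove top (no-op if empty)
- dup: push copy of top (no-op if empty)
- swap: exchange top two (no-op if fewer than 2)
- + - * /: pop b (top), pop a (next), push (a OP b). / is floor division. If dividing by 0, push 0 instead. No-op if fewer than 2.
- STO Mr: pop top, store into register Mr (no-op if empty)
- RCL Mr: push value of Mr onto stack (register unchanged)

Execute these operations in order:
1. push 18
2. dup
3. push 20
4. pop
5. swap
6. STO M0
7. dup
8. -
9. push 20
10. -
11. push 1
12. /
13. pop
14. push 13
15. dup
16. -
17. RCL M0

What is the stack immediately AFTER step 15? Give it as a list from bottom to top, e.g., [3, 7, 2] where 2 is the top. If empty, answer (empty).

After op 1 (push 18): stack=[18] mem=[0,0,0,0]
After op 2 (dup): stack=[18,18] mem=[0,0,0,0]
After op 3 (push 20): stack=[18,18,20] mem=[0,0,0,0]
After op 4 (pop): stack=[18,18] mem=[0,0,0,0]
After op 5 (swap): stack=[18,18] mem=[0,0,0,0]
After op 6 (STO M0): stack=[18] mem=[18,0,0,0]
After op 7 (dup): stack=[18,18] mem=[18,0,0,0]
After op 8 (-): stack=[0] mem=[18,0,0,0]
After op 9 (push 20): stack=[0,20] mem=[18,0,0,0]
After op 10 (-): stack=[-20] mem=[18,0,0,0]
After op 11 (push 1): stack=[-20,1] mem=[18,0,0,0]
After op 12 (/): stack=[-20] mem=[18,0,0,0]
After op 13 (pop): stack=[empty] mem=[18,0,0,0]
After op 14 (push 13): stack=[13] mem=[18,0,0,0]
After op 15 (dup): stack=[13,13] mem=[18,0,0,0]

[13, 13]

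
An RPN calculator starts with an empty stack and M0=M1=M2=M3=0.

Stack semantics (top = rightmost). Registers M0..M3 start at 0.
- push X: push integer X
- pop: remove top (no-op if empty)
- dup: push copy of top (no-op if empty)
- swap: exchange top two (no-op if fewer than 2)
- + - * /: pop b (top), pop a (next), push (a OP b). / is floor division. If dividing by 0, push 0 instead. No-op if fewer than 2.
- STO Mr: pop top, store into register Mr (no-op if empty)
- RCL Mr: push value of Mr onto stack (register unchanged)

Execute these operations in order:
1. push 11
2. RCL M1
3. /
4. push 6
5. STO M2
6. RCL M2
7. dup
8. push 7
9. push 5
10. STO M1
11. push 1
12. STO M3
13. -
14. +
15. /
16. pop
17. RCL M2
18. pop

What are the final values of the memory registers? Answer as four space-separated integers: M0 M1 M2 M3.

After op 1 (push 11): stack=[11] mem=[0,0,0,0]
After op 2 (RCL M1): stack=[11,0] mem=[0,0,0,0]
After op 3 (/): stack=[0] mem=[0,0,0,0]
After op 4 (push 6): stack=[0,6] mem=[0,0,0,0]
After op 5 (STO M2): stack=[0] mem=[0,0,6,0]
After op 6 (RCL M2): stack=[0,6] mem=[0,0,6,0]
After op 7 (dup): stack=[0,6,6] mem=[0,0,6,0]
After op 8 (push 7): stack=[0,6,6,7] mem=[0,0,6,0]
After op 9 (push 5): stack=[0,6,6,7,5] mem=[0,0,6,0]
After op 10 (STO M1): stack=[0,6,6,7] mem=[0,5,6,0]
After op 11 (push 1): stack=[0,6,6,7,1] mem=[0,5,6,0]
After op 12 (STO M3): stack=[0,6,6,7] mem=[0,5,6,1]
After op 13 (-): stack=[0,6,-1] mem=[0,5,6,1]
After op 14 (+): stack=[0,5] mem=[0,5,6,1]
After op 15 (/): stack=[0] mem=[0,5,6,1]
After op 16 (pop): stack=[empty] mem=[0,5,6,1]
After op 17 (RCL M2): stack=[6] mem=[0,5,6,1]
After op 18 (pop): stack=[empty] mem=[0,5,6,1]

Answer: 0 5 6 1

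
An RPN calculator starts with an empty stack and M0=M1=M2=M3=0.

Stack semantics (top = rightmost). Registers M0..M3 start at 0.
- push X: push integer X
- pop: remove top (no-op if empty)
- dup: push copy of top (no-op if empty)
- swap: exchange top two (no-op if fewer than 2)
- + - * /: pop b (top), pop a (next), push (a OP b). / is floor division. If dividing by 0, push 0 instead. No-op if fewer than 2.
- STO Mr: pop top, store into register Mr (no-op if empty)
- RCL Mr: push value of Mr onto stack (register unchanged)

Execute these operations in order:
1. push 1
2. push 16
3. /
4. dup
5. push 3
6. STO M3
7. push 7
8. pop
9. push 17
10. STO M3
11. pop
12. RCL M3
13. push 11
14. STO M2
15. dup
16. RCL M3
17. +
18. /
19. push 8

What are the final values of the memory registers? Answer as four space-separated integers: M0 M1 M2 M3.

Answer: 0 0 11 17

Derivation:
After op 1 (push 1): stack=[1] mem=[0,0,0,0]
After op 2 (push 16): stack=[1,16] mem=[0,0,0,0]
After op 3 (/): stack=[0] mem=[0,0,0,0]
After op 4 (dup): stack=[0,0] mem=[0,0,0,0]
After op 5 (push 3): stack=[0,0,3] mem=[0,0,0,0]
After op 6 (STO M3): stack=[0,0] mem=[0,0,0,3]
After op 7 (push 7): stack=[0,0,7] mem=[0,0,0,3]
After op 8 (pop): stack=[0,0] mem=[0,0,0,3]
After op 9 (push 17): stack=[0,0,17] mem=[0,0,0,3]
After op 10 (STO M3): stack=[0,0] mem=[0,0,0,17]
After op 11 (pop): stack=[0] mem=[0,0,0,17]
After op 12 (RCL M3): stack=[0,17] mem=[0,0,0,17]
After op 13 (push 11): stack=[0,17,11] mem=[0,0,0,17]
After op 14 (STO M2): stack=[0,17] mem=[0,0,11,17]
After op 15 (dup): stack=[0,17,17] mem=[0,0,11,17]
After op 16 (RCL M3): stack=[0,17,17,17] mem=[0,0,11,17]
After op 17 (+): stack=[0,17,34] mem=[0,0,11,17]
After op 18 (/): stack=[0,0] mem=[0,0,11,17]
After op 19 (push 8): stack=[0,0,8] mem=[0,0,11,17]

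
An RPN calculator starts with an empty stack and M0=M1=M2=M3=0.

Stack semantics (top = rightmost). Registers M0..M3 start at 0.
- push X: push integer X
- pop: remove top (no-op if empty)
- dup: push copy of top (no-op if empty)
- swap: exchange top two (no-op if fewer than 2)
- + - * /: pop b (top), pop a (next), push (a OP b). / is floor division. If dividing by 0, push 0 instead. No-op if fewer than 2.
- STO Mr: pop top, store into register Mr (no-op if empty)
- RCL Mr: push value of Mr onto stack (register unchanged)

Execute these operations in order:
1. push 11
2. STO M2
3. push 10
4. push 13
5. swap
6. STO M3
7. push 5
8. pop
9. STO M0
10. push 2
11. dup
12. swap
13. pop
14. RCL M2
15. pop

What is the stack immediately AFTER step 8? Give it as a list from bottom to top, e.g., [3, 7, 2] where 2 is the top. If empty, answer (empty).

After op 1 (push 11): stack=[11] mem=[0,0,0,0]
After op 2 (STO M2): stack=[empty] mem=[0,0,11,0]
After op 3 (push 10): stack=[10] mem=[0,0,11,0]
After op 4 (push 13): stack=[10,13] mem=[0,0,11,0]
After op 5 (swap): stack=[13,10] mem=[0,0,11,0]
After op 6 (STO M3): stack=[13] mem=[0,0,11,10]
After op 7 (push 5): stack=[13,5] mem=[0,0,11,10]
After op 8 (pop): stack=[13] mem=[0,0,11,10]

[13]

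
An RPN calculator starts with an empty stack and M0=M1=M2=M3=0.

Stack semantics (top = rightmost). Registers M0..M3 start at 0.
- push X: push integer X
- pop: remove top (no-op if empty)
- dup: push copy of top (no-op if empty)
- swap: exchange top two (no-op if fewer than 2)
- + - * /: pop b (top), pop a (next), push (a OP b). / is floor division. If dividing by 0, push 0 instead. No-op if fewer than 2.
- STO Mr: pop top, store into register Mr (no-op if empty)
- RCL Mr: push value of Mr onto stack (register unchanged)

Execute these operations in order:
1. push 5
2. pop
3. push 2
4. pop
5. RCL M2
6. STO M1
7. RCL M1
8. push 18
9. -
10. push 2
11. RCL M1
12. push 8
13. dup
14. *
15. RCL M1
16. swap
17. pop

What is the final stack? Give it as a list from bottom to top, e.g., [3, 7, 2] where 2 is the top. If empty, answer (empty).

After op 1 (push 5): stack=[5] mem=[0,0,0,0]
After op 2 (pop): stack=[empty] mem=[0,0,0,0]
After op 3 (push 2): stack=[2] mem=[0,0,0,0]
After op 4 (pop): stack=[empty] mem=[0,0,0,0]
After op 5 (RCL M2): stack=[0] mem=[0,0,0,0]
After op 6 (STO M1): stack=[empty] mem=[0,0,0,0]
After op 7 (RCL M1): stack=[0] mem=[0,0,0,0]
After op 8 (push 18): stack=[0,18] mem=[0,0,0,0]
After op 9 (-): stack=[-18] mem=[0,0,0,0]
After op 10 (push 2): stack=[-18,2] mem=[0,0,0,0]
After op 11 (RCL M1): stack=[-18,2,0] mem=[0,0,0,0]
After op 12 (push 8): stack=[-18,2,0,8] mem=[0,0,0,0]
After op 13 (dup): stack=[-18,2,0,8,8] mem=[0,0,0,0]
After op 14 (*): stack=[-18,2,0,64] mem=[0,0,0,0]
After op 15 (RCL M1): stack=[-18,2,0,64,0] mem=[0,0,0,0]
After op 16 (swap): stack=[-18,2,0,0,64] mem=[0,0,0,0]
After op 17 (pop): stack=[-18,2,0,0] mem=[0,0,0,0]

Answer: [-18, 2, 0, 0]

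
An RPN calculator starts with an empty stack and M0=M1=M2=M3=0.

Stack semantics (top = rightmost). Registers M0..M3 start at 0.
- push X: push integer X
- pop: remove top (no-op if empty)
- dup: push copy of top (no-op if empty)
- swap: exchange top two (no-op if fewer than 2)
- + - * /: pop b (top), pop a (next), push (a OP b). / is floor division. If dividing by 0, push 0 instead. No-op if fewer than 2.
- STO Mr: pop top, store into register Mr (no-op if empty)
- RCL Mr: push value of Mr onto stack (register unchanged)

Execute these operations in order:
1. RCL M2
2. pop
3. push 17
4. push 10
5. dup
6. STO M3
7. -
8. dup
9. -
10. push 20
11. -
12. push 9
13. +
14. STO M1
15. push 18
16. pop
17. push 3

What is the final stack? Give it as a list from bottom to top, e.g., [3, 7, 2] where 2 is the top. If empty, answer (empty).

After op 1 (RCL M2): stack=[0] mem=[0,0,0,0]
After op 2 (pop): stack=[empty] mem=[0,0,0,0]
After op 3 (push 17): stack=[17] mem=[0,0,0,0]
After op 4 (push 10): stack=[17,10] mem=[0,0,0,0]
After op 5 (dup): stack=[17,10,10] mem=[0,0,0,0]
After op 6 (STO M3): stack=[17,10] mem=[0,0,0,10]
After op 7 (-): stack=[7] mem=[0,0,0,10]
After op 8 (dup): stack=[7,7] mem=[0,0,0,10]
After op 9 (-): stack=[0] mem=[0,0,0,10]
After op 10 (push 20): stack=[0,20] mem=[0,0,0,10]
After op 11 (-): stack=[-20] mem=[0,0,0,10]
After op 12 (push 9): stack=[-20,9] mem=[0,0,0,10]
After op 13 (+): stack=[-11] mem=[0,0,0,10]
After op 14 (STO M1): stack=[empty] mem=[0,-11,0,10]
After op 15 (push 18): stack=[18] mem=[0,-11,0,10]
After op 16 (pop): stack=[empty] mem=[0,-11,0,10]
After op 17 (push 3): stack=[3] mem=[0,-11,0,10]

Answer: [3]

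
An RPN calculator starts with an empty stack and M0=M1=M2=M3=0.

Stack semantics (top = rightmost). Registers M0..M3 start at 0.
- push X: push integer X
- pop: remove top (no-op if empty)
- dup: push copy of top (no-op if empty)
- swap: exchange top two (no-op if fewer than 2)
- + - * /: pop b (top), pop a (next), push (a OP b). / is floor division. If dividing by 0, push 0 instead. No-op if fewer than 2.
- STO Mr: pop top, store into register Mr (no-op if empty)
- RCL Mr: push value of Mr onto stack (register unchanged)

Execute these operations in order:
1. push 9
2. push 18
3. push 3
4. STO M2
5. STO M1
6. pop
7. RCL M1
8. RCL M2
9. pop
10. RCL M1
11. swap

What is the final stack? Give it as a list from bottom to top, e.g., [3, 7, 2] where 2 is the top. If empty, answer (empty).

After op 1 (push 9): stack=[9] mem=[0,0,0,0]
After op 2 (push 18): stack=[9,18] mem=[0,0,0,0]
After op 3 (push 3): stack=[9,18,3] mem=[0,0,0,0]
After op 4 (STO M2): stack=[9,18] mem=[0,0,3,0]
After op 5 (STO M1): stack=[9] mem=[0,18,3,0]
After op 6 (pop): stack=[empty] mem=[0,18,3,0]
After op 7 (RCL M1): stack=[18] mem=[0,18,3,0]
After op 8 (RCL M2): stack=[18,3] mem=[0,18,3,0]
After op 9 (pop): stack=[18] mem=[0,18,3,0]
After op 10 (RCL M1): stack=[18,18] mem=[0,18,3,0]
After op 11 (swap): stack=[18,18] mem=[0,18,3,0]

Answer: [18, 18]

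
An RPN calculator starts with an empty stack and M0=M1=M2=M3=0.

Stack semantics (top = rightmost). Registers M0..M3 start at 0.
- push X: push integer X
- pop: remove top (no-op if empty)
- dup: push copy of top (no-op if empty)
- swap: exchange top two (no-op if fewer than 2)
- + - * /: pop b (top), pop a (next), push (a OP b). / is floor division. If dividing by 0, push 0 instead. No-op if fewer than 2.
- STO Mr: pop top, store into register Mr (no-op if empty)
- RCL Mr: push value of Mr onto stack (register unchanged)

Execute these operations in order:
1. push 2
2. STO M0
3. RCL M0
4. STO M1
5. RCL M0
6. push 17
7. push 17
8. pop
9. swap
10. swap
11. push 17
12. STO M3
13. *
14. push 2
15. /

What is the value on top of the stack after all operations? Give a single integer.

Answer: 17

Derivation:
After op 1 (push 2): stack=[2] mem=[0,0,0,0]
After op 2 (STO M0): stack=[empty] mem=[2,0,0,0]
After op 3 (RCL M0): stack=[2] mem=[2,0,0,0]
After op 4 (STO M1): stack=[empty] mem=[2,2,0,0]
After op 5 (RCL M0): stack=[2] mem=[2,2,0,0]
After op 6 (push 17): stack=[2,17] mem=[2,2,0,0]
After op 7 (push 17): stack=[2,17,17] mem=[2,2,0,0]
After op 8 (pop): stack=[2,17] mem=[2,2,0,0]
After op 9 (swap): stack=[17,2] mem=[2,2,0,0]
After op 10 (swap): stack=[2,17] mem=[2,2,0,0]
After op 11 (push 17): stack=[2,17,17] mem=[2,2,0,0]
After op 12 (STO M3): stack=[2,17] mem=[2,2,0,17]
After op 13 (*): stack=[34] mem=[2,2,0,17]
After op 14 (push 2): stack=[34,2] mem=[2,2,0,17]
After op 15 (/): stack=[17] mem=[2,2,0,17]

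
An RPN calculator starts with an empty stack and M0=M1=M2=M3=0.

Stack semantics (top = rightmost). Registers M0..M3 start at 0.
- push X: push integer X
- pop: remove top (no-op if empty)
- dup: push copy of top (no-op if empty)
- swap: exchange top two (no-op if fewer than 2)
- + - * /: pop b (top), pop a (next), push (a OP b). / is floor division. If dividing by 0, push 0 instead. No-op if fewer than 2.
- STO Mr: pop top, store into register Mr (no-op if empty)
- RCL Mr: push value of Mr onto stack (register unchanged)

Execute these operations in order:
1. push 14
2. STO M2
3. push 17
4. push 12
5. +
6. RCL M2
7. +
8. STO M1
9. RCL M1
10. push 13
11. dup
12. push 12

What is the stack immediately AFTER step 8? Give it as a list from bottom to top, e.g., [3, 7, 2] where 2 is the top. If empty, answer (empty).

After op 1 (push 14): stack=[14] mem=[0,0,0,0]
After op 2 (STO M2): stack=[empty] mem=[0,0,14,0]
After op 3 (push 17): stack=[17] mem=[0,0,14,0]
After op 4 (push 12): stack=[17,12] mem=[0,0,14,0]
After op 5 (+): stack=[29] mem=[0,0,14,0]
After op 6 (RCL M2): stack=[29,14] mem=[0,0,14,0]
After op 7 (+): stack=[43] mem=[0,0,14,0]
After op 8 (STO M1): stack=[empty] mem=[0,43,14,0]

(empty)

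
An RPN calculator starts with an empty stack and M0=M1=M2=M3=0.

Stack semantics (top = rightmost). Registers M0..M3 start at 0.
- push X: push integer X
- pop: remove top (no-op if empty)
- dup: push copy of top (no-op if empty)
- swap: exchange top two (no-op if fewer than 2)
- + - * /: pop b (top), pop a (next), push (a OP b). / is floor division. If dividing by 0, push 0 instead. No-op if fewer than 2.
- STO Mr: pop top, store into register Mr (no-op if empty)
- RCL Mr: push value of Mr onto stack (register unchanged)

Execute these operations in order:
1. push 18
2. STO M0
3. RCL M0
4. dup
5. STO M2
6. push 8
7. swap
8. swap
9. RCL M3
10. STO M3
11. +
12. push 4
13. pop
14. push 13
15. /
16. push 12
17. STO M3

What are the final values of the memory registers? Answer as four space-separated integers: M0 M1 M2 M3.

After op 1 (push 18): stack=[18] mem=[0,0,0,0]
After op 2 (STO M0): stack=[empty] mem=[18,0,0,0]
After op 3 (RCL M0): stack=[18] mem=[18,0,0,0]
After op 4 (dup): stack=[18,18] mem=[18,0,0,0]
After op 5 (STO M2): stack=[18] mem=[18,0,18,0]
After op 6 (push 8): stack=[18,8] mem=[18,0,18,0]
After op 7 (swap): stack=[8,18] mem=[18,0,18,0]
After op 8 (swap): stack=[18,8] mem=[18,0,18,0]
After op 9 (RCL M3): stack=[18,8,0] mem=[18,0,18,0]
After op 10 (STO M3): stack=[18,8] mem=[18,0,18,0]
After op 11 (+): stack=[26] mem=[18,0,18,0]
After op 12 (push 4): stack=[26,4] mem=[18,0,18,0]
After op 13 (pop): stack=[26] mem=[18,0,18,0]
After op 14 (push 13): stack=[26,13] mem=[18,0,18,0]
After op 15 (/): stack=[2] mem=[18,0,18,0]
After op 16 (push 12): stack=[2,12] mem=[18,0,18,0]
After op 17 (STO M3): stack=[2] mem=[18,0,18,12]

Answer: 18 0 18 12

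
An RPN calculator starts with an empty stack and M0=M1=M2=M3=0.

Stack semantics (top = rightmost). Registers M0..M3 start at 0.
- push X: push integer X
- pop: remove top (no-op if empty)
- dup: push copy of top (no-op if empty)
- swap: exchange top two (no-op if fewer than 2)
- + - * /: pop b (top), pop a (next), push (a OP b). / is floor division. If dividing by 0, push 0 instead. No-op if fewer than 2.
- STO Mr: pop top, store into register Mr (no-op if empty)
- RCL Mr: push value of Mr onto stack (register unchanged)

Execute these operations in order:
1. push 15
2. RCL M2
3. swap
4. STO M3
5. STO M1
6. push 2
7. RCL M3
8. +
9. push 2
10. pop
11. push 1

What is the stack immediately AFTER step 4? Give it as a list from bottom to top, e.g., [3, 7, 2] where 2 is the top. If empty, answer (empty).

After op 1 (push 15): stack=[15] mem=[0,0,0,0]
After op 2 (RCL M2): stack=[15,0] mem=[0,0,0,0]
After op 3 (swap): stack=[0,15] mem=[0,0,0,0]
After op 4 (STO M3): stack=[0] mem=[0,0,0,15]

[0]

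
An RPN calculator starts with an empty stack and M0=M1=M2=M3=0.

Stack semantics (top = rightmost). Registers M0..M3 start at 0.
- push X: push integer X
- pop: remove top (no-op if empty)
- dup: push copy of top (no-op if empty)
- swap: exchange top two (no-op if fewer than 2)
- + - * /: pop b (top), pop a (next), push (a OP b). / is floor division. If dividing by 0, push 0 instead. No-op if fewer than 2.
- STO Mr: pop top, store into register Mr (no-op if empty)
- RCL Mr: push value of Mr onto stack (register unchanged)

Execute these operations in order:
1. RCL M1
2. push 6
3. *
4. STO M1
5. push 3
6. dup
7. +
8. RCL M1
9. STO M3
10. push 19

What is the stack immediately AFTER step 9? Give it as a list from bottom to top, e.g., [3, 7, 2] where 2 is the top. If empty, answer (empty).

After op 1 (RCL M1): stack=[0] mem=[0,0,0,0]
After op 2 (push 6): stack=[0,6] mem=[0,0,0,0]
After op 3 (*): stack=[0] mem=[0,0,0,0]
After op 4 (STO M1): stack=[empty] mem=[0,0,0,0]
After op 5 (push 3): stack=[3] mem=[0,0,0,0]
After op 6 (dup): stack=[3,3] mem=[0,0,0,0]
After op 7 (+): stack=[6] mem=[0,0,0,0]
After op 8 (RCL M1): stack=[6,0] mem=[0,0,0,0]
After op 9 (STO M3): stack=[6] mem=[0,0,0,0]

[6]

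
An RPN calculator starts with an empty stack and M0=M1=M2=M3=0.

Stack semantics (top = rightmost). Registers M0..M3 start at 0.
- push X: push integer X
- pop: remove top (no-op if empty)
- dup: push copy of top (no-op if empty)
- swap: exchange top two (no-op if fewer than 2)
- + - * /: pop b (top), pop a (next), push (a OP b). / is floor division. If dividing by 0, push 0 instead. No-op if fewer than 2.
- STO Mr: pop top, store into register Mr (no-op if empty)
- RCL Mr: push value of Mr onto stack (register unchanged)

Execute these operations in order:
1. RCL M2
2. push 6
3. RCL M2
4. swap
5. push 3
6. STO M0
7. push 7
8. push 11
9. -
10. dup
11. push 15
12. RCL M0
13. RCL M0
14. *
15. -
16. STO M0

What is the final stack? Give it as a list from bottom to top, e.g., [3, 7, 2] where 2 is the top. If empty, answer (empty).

After op 1 (RCL M2): stack=[0] mem=[0,0,0,0]
After op 2 (push 6): stack=[0,6] mem=[0,0,0,0]
After op 3 (RCL M2): stack=[0,6,0] mem=[0,0,0,0]
After op 4 (swap): stack=[0,0,6] mem=[0,0,0,0]
After op 5 (push 3): stack=[0,0,6,3] mem=[0,0,0,0]
After op 6 (STO M0): stack=[0,0,6] mem=[3,0,0,0]
After op 7 (push 7): stack=[0,0,6,7] mem=[3,0,0,0]
After op 8 (push 11): stack=[0,0,6,7,11] mem=[3,0,0,0]
After op 9 (-): stack=[0,0,6,-4] mem=[3,0,0,0]
After op 10 (dup): stack=[0,0,6,-4,-4] mem=[3,0,0,0]
After op 11 (push 15): stack=[0,0,6,-4,-4,15] mem=[3,0,0,0]
After op 12 (RCL M0): stack=[0,0,6,-4,-4,15,3] mem=[3,0,0,0]
After op 13 (RCL M0): stack=[0,0,6,-4,-4,15,3,3] mem=[3,0,0,0]
After op 14 (*): stack=[0,0,6,-4,-4,15,9] mem=[3,0,0,0]
After op 15 (-): stack=[0,0,6,-4,-4,6] mem=[3,0,0,0]
After op 16 (STO M0): stack=[0,0,6,-4,-4] mem=[6,0,0,0]

Answer: [0, 0, 6, -4, -4]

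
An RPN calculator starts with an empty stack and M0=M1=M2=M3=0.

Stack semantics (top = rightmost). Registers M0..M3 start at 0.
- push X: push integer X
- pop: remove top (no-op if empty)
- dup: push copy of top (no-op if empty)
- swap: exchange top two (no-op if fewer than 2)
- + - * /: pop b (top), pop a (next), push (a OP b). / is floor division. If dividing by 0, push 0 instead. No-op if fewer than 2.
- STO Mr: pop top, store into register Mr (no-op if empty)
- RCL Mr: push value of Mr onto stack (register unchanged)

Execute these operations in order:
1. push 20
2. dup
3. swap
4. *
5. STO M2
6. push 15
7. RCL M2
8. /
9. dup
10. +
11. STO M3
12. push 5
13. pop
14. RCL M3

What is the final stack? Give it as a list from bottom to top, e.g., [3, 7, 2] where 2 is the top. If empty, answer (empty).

Answer: [0]

Derivation:
After op 1 (push 20): stack=[20] mem=[0,0,0,0]
After op 2 (dup): stack=[20,20] mem=[0,0,0,0]
After op 3 (swap): stack=[20,20] mem=[0,0,0,0]
After op 4 (*): stack=[400] mem=[0,0,0,0]
After op 5 (STO M2): stack=[empty] mem=[0,0,400,0]
After op 6 (push 15): stack=[15] mem=[0,0,400,0]
After op 7 (RCL M2): stack=[15,400] mem=[0,0,400,0]
After op 8 (/): stack=[0] mem=[0,0,400,0]
After op 9 (dup): stack=[0,0] mem=[0,0,400,0]
After op 10 (+): stack=[0] mem=[0,0,400,0]
After op 11 (STO M3): stack=[empty] mem=[0,0,400,0]
After op 12 (push 5): stack=[5] mem=[0,0,400,0]
After op 13 (pop): stack=[empty] mem=[0,0,400,0]
After op 14 (RCL M3): stack=[0] mem=[0,0,400,0]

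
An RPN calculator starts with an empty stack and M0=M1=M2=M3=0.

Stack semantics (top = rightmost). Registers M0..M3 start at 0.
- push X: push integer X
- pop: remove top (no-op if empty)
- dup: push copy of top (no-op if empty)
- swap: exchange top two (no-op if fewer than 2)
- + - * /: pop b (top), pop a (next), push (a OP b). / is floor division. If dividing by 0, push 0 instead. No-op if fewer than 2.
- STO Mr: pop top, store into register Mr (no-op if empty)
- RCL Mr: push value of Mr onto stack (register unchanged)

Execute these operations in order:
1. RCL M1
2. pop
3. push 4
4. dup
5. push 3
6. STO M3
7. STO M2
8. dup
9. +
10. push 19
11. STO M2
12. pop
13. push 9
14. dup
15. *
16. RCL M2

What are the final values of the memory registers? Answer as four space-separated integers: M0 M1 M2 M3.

After op 1 (RCL M1): stack=[0] mem=[0,0,0,0]
After op 2 (pop): stack=[empty] mem=[0,0,0,0]
After op 3 (push 4): stack=[4] mem=[0,0,0,0]
After op 4 (dup): stack=[4,4] mem=[0,0,0,0]
After op 5 (push 3): stack=[4,4,3] mem=[0,0,0,0]
After op 6 (STO M3): stack=[4,4] mem=[0,0,0,3]
After op 7 (STO M2): stack=[4] mem=[0,0,4,3]
After op 8 (dup): stack=[4,4] mem=[0,0,4,3]
After op 9 (+): stack=[8] mem=[0,0,4,3]
After op 10 (push 19): stack=[8,19] mem=[0,0,4,3]
After op 11 (STO M2): stack=[8] mem=[0,0,19,3]
After op 12 (pop): stack=[empty] mem=[0,0,19,3]
After op 13 (push 9): stack=[9] mem=[0,0,19,3]
After op 14 (dup): stack=[9,9] mem=[0,0,19,3]
After op 15 (*): stack=[81] mem=[0,0,19,3]
After op 16 (RCL M2): stack=[81,19] mem=[0,0,19,3]

Answer: 0 0 19 3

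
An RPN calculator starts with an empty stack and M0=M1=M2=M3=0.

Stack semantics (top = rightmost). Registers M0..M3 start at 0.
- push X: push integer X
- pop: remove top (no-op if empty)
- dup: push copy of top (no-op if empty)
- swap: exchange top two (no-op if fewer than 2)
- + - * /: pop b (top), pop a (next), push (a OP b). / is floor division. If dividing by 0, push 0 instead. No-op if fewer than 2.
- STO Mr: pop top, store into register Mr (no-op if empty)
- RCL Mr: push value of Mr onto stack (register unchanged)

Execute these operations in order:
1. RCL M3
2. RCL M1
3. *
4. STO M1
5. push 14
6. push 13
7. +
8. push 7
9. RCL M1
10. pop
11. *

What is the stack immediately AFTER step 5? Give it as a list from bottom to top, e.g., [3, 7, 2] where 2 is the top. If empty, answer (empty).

After op 1 (RCL M3): stack=[0] mem=[0,0,0,0]
After op 2 (RCL M1): stack=[0,0] mem=[0,0,0,0]
After op 3 (*): stack=[0] mem=[0,0,0,0]
After op 4 (STO M1): stack=[empty] mem=[0,0,0,0]
After op 5 (push 14): stack=[14] mem=[0,0,0,0]

[14]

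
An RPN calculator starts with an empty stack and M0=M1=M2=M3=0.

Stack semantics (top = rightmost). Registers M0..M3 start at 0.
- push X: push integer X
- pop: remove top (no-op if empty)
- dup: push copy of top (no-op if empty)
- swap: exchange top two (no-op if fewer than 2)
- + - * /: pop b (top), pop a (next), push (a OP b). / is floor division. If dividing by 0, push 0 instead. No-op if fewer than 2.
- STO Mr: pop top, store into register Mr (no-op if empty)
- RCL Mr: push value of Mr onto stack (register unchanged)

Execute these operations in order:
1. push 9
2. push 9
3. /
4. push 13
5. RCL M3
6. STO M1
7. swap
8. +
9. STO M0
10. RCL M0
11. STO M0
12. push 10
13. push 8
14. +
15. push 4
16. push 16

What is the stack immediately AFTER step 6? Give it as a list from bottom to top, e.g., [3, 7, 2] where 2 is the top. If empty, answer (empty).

After op 1 (push 9): stack=[9] mem=[0,0,0,0]
After op 2 (push 9): stack=[9,9] mem=[0,0,0,0]
After op 3 (/): stack=[1] mem=[0,0,0,0]
After op 4 (push 13): stack=[1,13] mem=[0,0,0,0]
After op 5 (RCL M3): stack=[1,13,0] mem=[0,0,0,0]
After op 6 (STO M1): stack=[1,13] mem=[0,0,0,0]

[1, 13]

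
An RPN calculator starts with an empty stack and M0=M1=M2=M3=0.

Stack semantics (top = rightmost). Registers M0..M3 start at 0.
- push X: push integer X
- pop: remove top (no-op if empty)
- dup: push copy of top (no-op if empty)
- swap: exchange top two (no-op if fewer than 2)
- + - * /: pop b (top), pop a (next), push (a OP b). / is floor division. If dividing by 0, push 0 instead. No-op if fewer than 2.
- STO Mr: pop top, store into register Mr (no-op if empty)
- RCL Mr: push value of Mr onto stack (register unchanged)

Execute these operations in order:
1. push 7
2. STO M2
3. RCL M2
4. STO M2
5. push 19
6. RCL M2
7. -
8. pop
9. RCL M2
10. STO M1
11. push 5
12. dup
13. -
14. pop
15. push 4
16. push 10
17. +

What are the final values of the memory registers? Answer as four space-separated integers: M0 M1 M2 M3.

Answer: 0 7 7 0

Derivation:
After op 1 (push 7): stack=[7] mem=[0,0,0,0]
After op 2 (STO M2): stack=[empty] mem=[0,0,7,0]
After op 3 (RCL M2): stack=[7] mem=[0,0,7,0]
After op 4 (STO M2): stack=[empty] mem=[0,0,7,0]
After op 5 (push 19): stack=[19] mem=[0,0,7,0]
After op 6 (RCL M2): stack=[19,7] mem=[0,0,7,0]
After op 7 (-): stack=[12] mem=[0,0,7,0]
After op 8 (pop): stack=[empty] mem=[0,0,7,0]
After op 9 (RCL M2): stack=[7] mem=[0,0,7,0]
After op 10 (STO M1): stack=[empty] mem=[0,7,7,0]
After op 11 (push 5): stack=[5] mem=[0,7,7,0]
After op 12 (dup): stack=[5,5] mem=[0,7,7,0]
After op 13 (-): stack=[0] mem=[0,7,7,0]
After op 14 (pop): stack=[empty] mem=[0,7,7,0]
After op 15 (push 4): stack=[4] mem=[0,7,7,0]
After op 16 (push 10): stack=[4,10] mem=[0,7,7,0]
After op 17 (+): stack=[14] mem=[0,7,7,0]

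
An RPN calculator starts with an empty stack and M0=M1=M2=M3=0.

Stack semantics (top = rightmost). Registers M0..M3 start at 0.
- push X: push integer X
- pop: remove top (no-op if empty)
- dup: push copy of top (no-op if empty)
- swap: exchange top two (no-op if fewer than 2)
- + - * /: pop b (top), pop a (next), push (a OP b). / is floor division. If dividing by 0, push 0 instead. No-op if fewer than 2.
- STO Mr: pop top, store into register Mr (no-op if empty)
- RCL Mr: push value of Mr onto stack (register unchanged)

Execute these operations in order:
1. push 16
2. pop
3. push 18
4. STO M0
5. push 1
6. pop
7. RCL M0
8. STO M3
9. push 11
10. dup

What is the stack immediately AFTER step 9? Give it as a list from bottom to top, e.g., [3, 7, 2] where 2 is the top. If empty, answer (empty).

After op 1 (push 16): stack=[16] mem=[0,0,0,0]
After op 2 (pop): stack=[empty] mem=[0,0,0,0]
After op 3 (push 18): stack=[18] mem=[0,0,0,0]
After op 4 (STO M0): stack=[empty] mem=[18,0,0,0]
After op 5 (push 1): stack=[1] mem=[18,0,0,0]
After op 6 (pop): stack=[empty] mem=[18,0,0,0]
After op 7 (RCL M0): stack=[18] mem=[18,0,0,0]
After op 8 (STO M3): stack=[empty] mem=[18,0,0,18]
After op 9 (push 11): stack=[11] mem=[18,0,0,18]

[11]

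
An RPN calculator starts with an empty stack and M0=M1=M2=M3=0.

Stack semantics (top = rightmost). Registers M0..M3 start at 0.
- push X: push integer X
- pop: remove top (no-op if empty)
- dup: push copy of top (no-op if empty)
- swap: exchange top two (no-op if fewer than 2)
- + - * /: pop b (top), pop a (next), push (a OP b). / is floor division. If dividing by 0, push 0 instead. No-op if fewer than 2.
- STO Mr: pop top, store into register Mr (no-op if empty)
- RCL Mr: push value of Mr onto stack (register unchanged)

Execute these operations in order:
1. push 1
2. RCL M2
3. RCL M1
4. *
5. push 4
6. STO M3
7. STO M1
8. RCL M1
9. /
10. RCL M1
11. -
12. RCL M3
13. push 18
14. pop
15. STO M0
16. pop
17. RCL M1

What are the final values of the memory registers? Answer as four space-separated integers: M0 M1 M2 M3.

Answer: 4 0 0 4

Derivation:
After op 1 (push 1): stack=[1] mem=[0,0,0,0]
After op 2 (RCL M2): stack=[1,0] mem=[0,0,0,0]
After op 3 (RCL M1): stack=[1,0,0] mem=[0,0,0,0]
After op 4 (*): stack=[1,0] mem=[0,0,0,0]
After op 5 (push 4): stack=[1,0,4] mem=[0,0,0,0]
After op 6 (STO M3): stack=[1,0] mem=[0,0,0,4]
After op 7 (STO M1): stack=[1] mem=[0,0,0,4]
After op 8 (RCL M1): stack=[1,0] mem=[0,0,0,4]
After op 9 (/): stack=[0] mem=[0,0,0,4]
After op 10 (RCL M1): stack=[0,0] mem=[0,0,0,4]
After op 11 (-): stack=[0] mem=[0,0,0,4]
After op 12 (RCL M3): stack=[0,4] mem=[0,0,0,4]
After op 13 (push 18): stack=[0,4,18] mem=[0,0,0,4]
After op 14 (pop): stack=[0,4] mem=[0,0,0,4]
After op 15 (STO M0): stack=[0] mem=[4,0,0,4]
After op 16 (pop): stack=[empty] mem=[4,0,0,4]
After op 17 (RCL M1): stack=[0] mem=[4,0,0,4]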